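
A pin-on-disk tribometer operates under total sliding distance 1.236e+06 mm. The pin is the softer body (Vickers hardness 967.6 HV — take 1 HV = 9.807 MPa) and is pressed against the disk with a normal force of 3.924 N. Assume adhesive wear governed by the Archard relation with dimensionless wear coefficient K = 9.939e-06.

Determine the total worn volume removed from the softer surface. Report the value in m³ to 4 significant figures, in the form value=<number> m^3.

All working math keeps exact precision, and intermediate values appear rounded. Rounded once at the end: four significant digits.
Distance covered L = 1.236e+06 mm = 1236 m.
Hardness H = 967.6 HV × 9.807 MPa/HV = 9489 MPa = 9.489e+09 Pa.
SI base units throughout: W = 3.924 N, H = 9.489e+09 Pa, K = 9.939e-06.
Worn volume V = K·W·L/H = 9.939e-06 · 3.924 · 1236 / 9.489e+09 = 5.080e-12 m³.

value=5.080e-12 m^3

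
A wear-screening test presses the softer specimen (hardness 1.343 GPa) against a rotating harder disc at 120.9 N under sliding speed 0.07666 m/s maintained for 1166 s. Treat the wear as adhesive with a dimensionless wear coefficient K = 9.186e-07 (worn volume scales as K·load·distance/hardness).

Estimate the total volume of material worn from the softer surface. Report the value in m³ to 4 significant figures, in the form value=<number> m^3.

Quoted intermediates are rounded; all working math holds exact precision, and a lone final rounding to four significant digits.
Convert: Distance L = v·t = 0.07666 m/s × 1166 s = 89.39 m.
Convert: Hardness H = 1.343 GPa = 1.343e+09 Pa.
In SI base units, W = 120.9 N, H = 1.343e+09 Pa, K = 9.186e-07.
Apply Archard: V = K·W·L/H = 9.186e-07 · 120.9 · 89.39 / 1.343e+09 = 7.392e-12 m³.

value=7.392e-12 m^3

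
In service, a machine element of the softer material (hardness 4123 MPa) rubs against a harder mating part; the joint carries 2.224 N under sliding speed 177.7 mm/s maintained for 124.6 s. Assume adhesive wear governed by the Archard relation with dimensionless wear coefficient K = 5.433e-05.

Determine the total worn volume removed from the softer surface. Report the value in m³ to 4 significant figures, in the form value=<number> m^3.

value=6.489e-13 m^3

All working math runs at full precision. The intermediates appear rounded; one last rounding: 4 significant digits.
Sliding speed v = 177.7 mm/s = 0.1777 m/s. The distance L = v·t = 0.1777 m/s × 124.6 s = 22.14 m.
Hardness H = 4123 MPa = 4.123e+09 Pa.
Collected in SI base units: W = 2.224 N, H = 4.123e+09 Pa, K = 5.433e-05.
Volume removed: V = K·W·L/H = 5.433e-05 · 2.224 · 22.14 / 4.123e+09 = 6.489e-13 m³.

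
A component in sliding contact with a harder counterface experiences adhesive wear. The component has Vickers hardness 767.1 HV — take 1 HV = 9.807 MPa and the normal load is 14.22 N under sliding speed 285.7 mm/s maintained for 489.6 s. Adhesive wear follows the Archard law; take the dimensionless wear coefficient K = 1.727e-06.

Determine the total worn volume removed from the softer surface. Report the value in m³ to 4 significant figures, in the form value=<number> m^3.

value=4.566e-13 m^3

Each operation carries full float precision — quoted intermediates are rounded; rounded once at the end to four significant digits.
Convert: Sliding speed v = 285.7 mm/s = 0.2857 m/s. Distance L = v·t = 0.2857 m/s × 489.6 s = 139.9 m.
Convert: Hardness H = 767.1 HV × 9.807 MPa/HV = 7523 MPa = 7.523e+09 Pa.
Expressed in SI base units: W = 14.22 N, H = 7.523e+09 Pa, K = 1.727e-06.
Archard volume V = K·W·L/H = 1.727e-06 · 14.22 · 139.9 / 7.523e+09 = 4.566e-13 m³.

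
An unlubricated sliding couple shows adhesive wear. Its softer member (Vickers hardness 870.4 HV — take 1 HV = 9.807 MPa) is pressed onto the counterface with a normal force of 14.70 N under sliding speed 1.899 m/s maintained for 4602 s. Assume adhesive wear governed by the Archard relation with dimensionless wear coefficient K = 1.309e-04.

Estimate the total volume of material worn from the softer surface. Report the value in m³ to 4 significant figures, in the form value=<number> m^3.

value=1.970e-09 m^3

Intermediates are printed rounded, and every step carries full precision — a lone final rounding: 4 significant digits.
The distance L = v·t = 1.899 m/s × 4602 s = 8739 m.
Hardness H = 870.4 HV × 9.807 MPa/HV = 8536 MPa = 8.536e+09 Pa.
In SI base units, W = 14.70 N, H = 8.536e+09 Pa, K = 1.309e-04.
The Archard volume V = K·W·L/H = 1.309e-04 · 14.70 · 8739 / 8.536e+09 = 1.970e-09 m³.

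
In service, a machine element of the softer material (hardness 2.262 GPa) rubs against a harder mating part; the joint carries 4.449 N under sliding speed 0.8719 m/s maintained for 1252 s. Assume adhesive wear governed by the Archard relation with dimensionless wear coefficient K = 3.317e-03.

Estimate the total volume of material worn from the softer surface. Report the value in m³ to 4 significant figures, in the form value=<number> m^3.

Printed values are rounded, and all arithmetic runs at full float precision — a lone final rounding, at 4 significant figures.
The distance L = v·t = 0.8719 m/s × 1252 s = 1092 m.
Hardness H = 2.262 GPa = 2.262e+09 Pa.
SI base units throughout: W = 4.449 N, H = 2.262e+09 Pa, K = 3.317e-03.
Volume removed: V = K·W·L/H = 3.317e-03 · 4.449 · 1092 / 2.262e+09 = 7.122e-09 m³.

value=7.122e-09 m^3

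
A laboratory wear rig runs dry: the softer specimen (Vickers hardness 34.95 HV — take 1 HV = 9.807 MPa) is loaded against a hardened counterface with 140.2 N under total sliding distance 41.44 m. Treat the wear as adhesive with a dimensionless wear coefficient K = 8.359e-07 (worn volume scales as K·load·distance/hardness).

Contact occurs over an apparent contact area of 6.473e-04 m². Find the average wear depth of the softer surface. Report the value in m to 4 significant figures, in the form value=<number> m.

All working math maintains full precision — displayed values are rounded, and one final rounding: four significant figures.
Hardness H = 34.95 HV × 9.807 MPa/HV = 342.8 MPa = 3.428e+08 Pa.
In SI base units: W = 140.2 N, H = 3.428e+08 Pa, K = 8.359e-07.
Worn volume V = K·W·L/H = 8.359e-07 · 140.2 · 41.44 / 3.428e+08 = 1.417e-11 m³.
Wear depth h = V/A = 1.417e-11 / 6.473e-04 = 2.189e-08 m.

value=2.189e-08 m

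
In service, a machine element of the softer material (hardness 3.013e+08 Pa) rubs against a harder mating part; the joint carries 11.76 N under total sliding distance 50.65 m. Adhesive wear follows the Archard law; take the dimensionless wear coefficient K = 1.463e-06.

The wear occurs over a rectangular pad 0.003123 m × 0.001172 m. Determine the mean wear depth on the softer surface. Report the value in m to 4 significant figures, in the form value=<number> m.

value=7.902e-07 m

Each operation holds full float precision — the intermediates are displayed rounded; rounded once at the end, at four significant digits.
Contact area A = 0.003123 m × 0.001172 m = 3.660e-06 m².
As SI base values: W = 11.76 N, H = 3.013e+08 Pa, K = 1.463e-06.
Archard volume V = K·W·L/H = 1.463e-06 · 11.76 · 50.65 / 3.013e+08 = 2.892e-12 m³.
Average depth h = V/A = 2.892e-12 / 3.660e-06 = 7.902e-07 m.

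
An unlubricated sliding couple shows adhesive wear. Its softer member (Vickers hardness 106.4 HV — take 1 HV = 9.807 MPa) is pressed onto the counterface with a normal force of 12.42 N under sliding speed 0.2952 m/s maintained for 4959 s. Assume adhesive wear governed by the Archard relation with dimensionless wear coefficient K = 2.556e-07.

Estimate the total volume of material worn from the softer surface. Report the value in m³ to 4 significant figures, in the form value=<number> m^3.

value=4.454e-12 m^3

All working math maintains exact precision. Printed values are rounded. Rounded once at the end to 4 significant figures.
Convert: Sliding distance L = v·t = 0.2952 m/s × 4959 s = 1464 m.
Convert: Hardness H = 106.4 HV × 9.807 MPa/HV = 1043 MPa = 1.043e+09 Pa.
As SI base values: W = 12.42 N, H = 1.043e+09 Pa, K = 2.556e-07.
Volume removed: V = K·W·L/H = 2.556e-07 · 12.42 · 1464 / 1.043e+09 = 4.454e-12 m³.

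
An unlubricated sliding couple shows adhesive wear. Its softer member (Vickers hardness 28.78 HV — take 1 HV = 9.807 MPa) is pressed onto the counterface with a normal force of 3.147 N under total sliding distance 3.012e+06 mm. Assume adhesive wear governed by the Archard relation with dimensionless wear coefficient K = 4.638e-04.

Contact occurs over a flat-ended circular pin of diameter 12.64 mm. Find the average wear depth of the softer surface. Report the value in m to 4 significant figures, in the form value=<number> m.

value=1.241e-04 m

Every step maintains full precision, and shown intermediates are rounded; a lone final rounding to 4 significant digits.
The distance L = 3.012e+06 mm = 3012 m.
Hardness H = 28.78 HV × 9.807 MPa/HV = 282.2 MPa = 2.822e+08 Pa.
Pin diameter d = 12.64 mm = 0.01264 m. Contact area A = π·d²/4 = π·(0.01264 m)²/4 = 1.255e-04 m².
Expressed in SI base units: W = 3.147 N, H = 2.822e+08 Pa, K = 4.638e-04.
Archard volume V = K·W·L/H = 4.638e-04 · 3.147 · 3012 / 2.822e+08 = 1.558e-08 m³.
Depth h = V/A = 1.558e-08 / 1.255e-04 = 1.241e-04 m.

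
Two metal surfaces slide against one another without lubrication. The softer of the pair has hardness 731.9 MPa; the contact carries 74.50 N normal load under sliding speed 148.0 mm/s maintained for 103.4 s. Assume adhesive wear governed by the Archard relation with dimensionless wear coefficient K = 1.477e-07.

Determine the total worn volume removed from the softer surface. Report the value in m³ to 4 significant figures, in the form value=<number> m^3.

value=2.301e-13 m^3

The computation maintains exact precision; the intermediates are printed rounded. Rounded just once to four significant figures.
Convert: Sliding speed v = 148.0 mm/s = 0.1480 m/s. Sliding distance L = v·t = 0.1480 m/s × 103.4 s = 15.30 m.
Convert: Hardness H = 731.9 MPa = 7.319e+08 Pa.
Expressed in SI base units: W = 74.50 N, H = 7.319e+08 Pa, K = 1.477e-07.
Archard relation: V = K·W·L/H = 1.477e-07 · 74.50 · 15.30 / 7.319e+08 = 2.301e-13 m³.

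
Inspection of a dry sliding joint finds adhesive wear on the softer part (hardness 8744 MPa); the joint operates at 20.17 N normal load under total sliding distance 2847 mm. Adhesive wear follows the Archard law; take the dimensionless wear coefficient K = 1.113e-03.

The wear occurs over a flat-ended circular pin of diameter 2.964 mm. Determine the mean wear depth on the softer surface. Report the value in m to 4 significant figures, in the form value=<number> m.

value=1.059e-06 m

Every step carries exact precision. Intermediate values are shown rounded, and one last rounding to four significant digits.
Distance covered L = 2847 mm = 2.847 m.
Hardness H = 8744 MPa = 8.744e+09 Pa.
Pin diameter d = 2.964 mm = 0.002964 m. Contact area A = π·d²/4 = π·(0.002964 m)²/4 = 6.900e-06 m².
In SI base units: W = 20.17 N, H = 8.744e+09 Pa, K = 1.113e-03.
Apply Archard: V = K·W·L/H = 1.113e-03 · 20.17 · 2.847 / 8.744e+09 = 7.309e-12 m³.
Mean depth h = V/A = 7.309e-12 / 6.900e-06 = 1.059e-06 m.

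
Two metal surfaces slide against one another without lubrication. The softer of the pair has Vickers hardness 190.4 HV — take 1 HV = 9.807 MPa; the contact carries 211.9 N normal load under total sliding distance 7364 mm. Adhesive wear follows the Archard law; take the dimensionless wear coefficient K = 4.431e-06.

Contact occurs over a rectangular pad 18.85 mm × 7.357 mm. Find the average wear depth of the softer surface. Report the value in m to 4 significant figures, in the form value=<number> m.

value=2.670e-08 m

Every step carries exact precision — printed values are rounded — rounded once at the end: 4 significant digits.
Convert: Distance covered L = 7364 mm = 7.364 m.
Convert: Hardness H = 190.4 HV × 9.807 MPa/HV = 1867 MPa = 1.867e+09 Pa.
Convert: Pad sides 18.85 mm × 7.357 mm = 0.01885 m × 0.007357 m. Contact area A = 0.01885 m × 0.007357 m = 1.387e-04 m².
In SI base units: W = 211.9 N, H = 1.867e+09 Pa, K = 4.431e-06.
Archard relation: V = K·W·L/H = 4.431e-06 · 211.9 · 7.364 / 1.867e+09 = 3.703e-12 m³.
Wear depth h = V/A = 3.703e-12 / 1.387e-04 = 2.670e-08 m.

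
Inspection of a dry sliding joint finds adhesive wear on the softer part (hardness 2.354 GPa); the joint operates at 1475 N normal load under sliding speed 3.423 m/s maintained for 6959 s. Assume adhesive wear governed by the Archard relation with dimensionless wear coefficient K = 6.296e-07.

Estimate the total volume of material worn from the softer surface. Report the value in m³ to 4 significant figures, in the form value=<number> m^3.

value=9.397e-09 m^3

All working math maintains full float precision, and displayed values are rounded, and one final rounding to 4 significant digits.
The distance L = v·t = 3.423 m/s × 6959 s = 2.382e+04 m.
Hardness H = 2.354 GPa = 2.354e+09 Pa.
Expressed in SI base units: W = 1475 N, H = 2.354e+09 Pa, K = 6.296e-07.
The Archard volume V = K·W·L/H = 6.296e-07 · 1475 · 2.382e+04 / 2.354e+09 = 9.397e-09 m³.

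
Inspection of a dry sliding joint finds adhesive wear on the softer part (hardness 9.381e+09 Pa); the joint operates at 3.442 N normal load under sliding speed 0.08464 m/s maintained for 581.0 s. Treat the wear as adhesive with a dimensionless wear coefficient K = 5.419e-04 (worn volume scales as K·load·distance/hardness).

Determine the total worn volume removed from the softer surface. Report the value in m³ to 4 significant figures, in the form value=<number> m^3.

value=9.778e-12 m^3

Intermediate values are shown rounded, and all working math keeps full float precision; one last rounding: 4 significant digits.
Distance L = v·t = 0.08464 m/s × 581.0 s = 49.18 m.
In SI base units, W = 3.442 N, H = 9.381e+09 Pa, K = 5.419e-04.
Archard relation: V = K·W·L/H = 5.419e-04 · 3.442 · 49.18 / 9.381e+09 = 9.778e-12 m³.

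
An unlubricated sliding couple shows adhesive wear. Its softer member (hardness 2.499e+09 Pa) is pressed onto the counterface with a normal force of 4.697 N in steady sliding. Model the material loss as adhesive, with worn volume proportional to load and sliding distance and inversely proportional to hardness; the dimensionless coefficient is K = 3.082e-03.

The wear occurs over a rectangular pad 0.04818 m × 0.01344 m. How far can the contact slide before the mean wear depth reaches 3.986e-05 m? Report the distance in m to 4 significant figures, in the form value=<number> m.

value=4456 m

Intermediate values are displayed rounded, and all arithmetic keeps full precision; rounded just once: four significant digits.
Convert: Contact area A = 0.04818 m × 0.01344 m = 6.475e-04 m².
Working in SI base units: W = 4.697 N, H = 2.499e+09 Pa, K = 3.082e-03.
Wearable volume V_lim = h_lim·A = 3.986e-05 · 6.475e-04 = 2.581e-08 m³.
Sliding life L = V_lim·H/(K·W) = 2.581e-08 · 2.499e+09 / (3.082e-03 · 4.697) = 4456 m.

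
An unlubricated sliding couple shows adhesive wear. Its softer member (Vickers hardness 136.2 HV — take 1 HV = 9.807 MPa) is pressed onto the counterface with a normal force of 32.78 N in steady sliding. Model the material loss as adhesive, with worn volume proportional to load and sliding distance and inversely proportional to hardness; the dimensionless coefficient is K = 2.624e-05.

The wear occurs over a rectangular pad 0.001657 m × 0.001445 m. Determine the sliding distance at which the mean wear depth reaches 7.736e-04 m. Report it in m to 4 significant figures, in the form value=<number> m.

Every step carries full float precision; intermediates appear rounded; rounded once at the end to four significant digits.
Hardness H = 136.2 HV × 9.807 MPa/HV = 1336 MPa = 1.336e+09 Pa.
Contact area A = 0.001657 m × 0.001445 m = 2.394e-06 m².
SI base units throughout: W = 32.78 N, H = 1.336e+09 Pa, K = 2.624e-05.
At the depth limit, V_lim = h_lim·A = 7.736e-04 · 2.394e-06 = 1.852e-09 m³.
Inverting, life L = V_lim·H/(K·W) = 1.852e-09 · 1.336e+09 / (2.624e-05 · 32.78) = 2876 m.

value=2876 m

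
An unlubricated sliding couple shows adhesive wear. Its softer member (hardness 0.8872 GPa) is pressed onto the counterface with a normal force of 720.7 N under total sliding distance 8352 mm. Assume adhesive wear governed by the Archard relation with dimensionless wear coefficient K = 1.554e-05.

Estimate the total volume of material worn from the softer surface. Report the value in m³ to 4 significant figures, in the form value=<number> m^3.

Every step maintains full float precision. Intermediate values are shown rounded; a lone final rounding, at 4 significant figures.
The distance L = 8352 mm = 8.352 m.
Hardness H = 0.8872 GPa = 8.872e+08 Pa.
Collected in SI base units: W = 720.7 N, H = 8.872e+08 Pa, K = 1.554e-05.
Worn volume V = K·W·L/H = 1.554e-05 · 720.7 · 8.352 / 8.872e+08 = 1.054e-10 m³.

value=1.054e-10 m^3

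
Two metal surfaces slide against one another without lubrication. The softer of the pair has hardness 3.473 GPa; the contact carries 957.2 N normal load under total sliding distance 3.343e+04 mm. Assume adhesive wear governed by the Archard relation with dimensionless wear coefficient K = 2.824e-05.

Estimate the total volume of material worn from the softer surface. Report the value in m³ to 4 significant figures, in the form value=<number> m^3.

value=2.602e-10 m^3

Each operation holds full float precision, and the intermediates are printed rounded; a single final rounding: 4 significant figures.
Convert: Path length L = 3.343e+04 mm = 33.43 m.
Convert: Hardness H = 3.473 GPa = 3.473e+09 Pa.
In SI base units: W = 957.2 N, H = 3.473e+09 Pa, K = 2.824e-05.
By Archard's law, V = K·W·L/H = 2.824e-05 · 957.2 · 33.43 / 3.473e+09 = 2.602e-10 m³.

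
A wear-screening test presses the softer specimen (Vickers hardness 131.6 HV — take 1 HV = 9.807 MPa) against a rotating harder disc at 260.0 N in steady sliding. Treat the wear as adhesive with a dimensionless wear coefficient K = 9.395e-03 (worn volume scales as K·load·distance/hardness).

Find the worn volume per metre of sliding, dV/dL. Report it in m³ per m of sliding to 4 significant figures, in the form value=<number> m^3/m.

Intermediates are printed rounded. Each operation runs at exact precision; rounded once at the end, at 4 significant digits.
Convert: Hardness H = 131.6 HV × 9.807 MPa/HV = 1291 MPa = 1.291e+09 Pa.
Restated in SI base units: W = 260.0 N, H = 1.291e+09 Pa, K = 9.395e-03.
Volumetric rate dV/dL = K·W/H: 9.395e-03 · 260.0 / 1.291e+09 = 1.893e-09 m³/m.

value=1.893e-09 m^3/m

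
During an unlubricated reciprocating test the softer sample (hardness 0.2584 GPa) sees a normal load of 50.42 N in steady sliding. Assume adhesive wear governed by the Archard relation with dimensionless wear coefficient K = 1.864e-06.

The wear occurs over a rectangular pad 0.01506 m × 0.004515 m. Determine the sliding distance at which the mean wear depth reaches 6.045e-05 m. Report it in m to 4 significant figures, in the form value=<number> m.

Intermediate values are shown rounded; all working math holds full float precision; a single final rounding, at 4 significant digits.
Hardness H = 0.2584 GPa = 2.584e+08 Pa.
Contact area A = 0.01506 m × 0.004515 m = 6.800e-05 m².
Restated in SI base units: W = 50.42 N, H = 2.584e+08 Pa, K = 1.864e-06.
Wearable volume V_lim = h_lim·A = 6.045e-05 · 6.800e-05 = 4.110e-09 m³.
Inverting, life L = V_lim·H/(K·W) = 4.110e-09 · 2.584e+08 / (1.864e-06 · 50.42) = 1.130e+04 m.

value=1.130e+04 m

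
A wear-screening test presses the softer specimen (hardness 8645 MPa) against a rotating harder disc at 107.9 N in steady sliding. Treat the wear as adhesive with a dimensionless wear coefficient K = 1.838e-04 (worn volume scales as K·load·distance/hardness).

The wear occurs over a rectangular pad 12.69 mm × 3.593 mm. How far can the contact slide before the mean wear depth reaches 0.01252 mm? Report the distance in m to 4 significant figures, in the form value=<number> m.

value=248.8 m

Intermediate values appear rounded; the algebra keeps full float precision, and one final rounding to 4 significant figures.
Convert: Hardness H = 8645 MPa = 8.645e+09 Pa.
Convert: Pad sides 12.69 mm × 3.593 mm = 0.01269 m × 0.003593 m. Contact area A = 0.01269 m × 0.003593 m = 4.560e-05 m².
Convert: Depth limit h_lim = 0.01252 mm = 1.252e-05 m.
Collected in SI base units: W = 107.9 N, H = 8.645e+09 Pa, K = 1.838e-04.
Wearable volume V_lim = h_lim·A = 1.252e-05 · 4.560e-05 = 5.709e-10 m³.
Sliding life L = V_lim·H/(K·W) = 5.709e-10 · 8.645e+09 / (1.838e-04 · 107.9) = 248.8 m.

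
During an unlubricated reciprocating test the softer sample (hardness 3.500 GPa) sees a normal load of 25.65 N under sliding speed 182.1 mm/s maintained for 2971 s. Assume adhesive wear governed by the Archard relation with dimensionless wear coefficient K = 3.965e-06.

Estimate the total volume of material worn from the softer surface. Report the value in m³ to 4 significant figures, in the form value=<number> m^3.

All working math holds full precision, and the intermediates appear rounded. Rounded once at the end to four significant digits.
Convert: Sliding speed v = 182.1 mm/s = 0.1821 m/s. Distance covered L = v·t = 0.1821 m/s × 2971 s = 541.0 m.
Convert: Hardness H = 3.500 GPa = 3.500e+09 Pa.
Expressed in SI base units: W = 25.65 N, H = 3.500e+09 Pa, K = 3.965e-06.
Worn volume V = K·W·L/H = 3.965e-06 · 25.65 · 541.0 / 3.500e+09 = 1.572e-11 m³.

value=1.572e-11 m^3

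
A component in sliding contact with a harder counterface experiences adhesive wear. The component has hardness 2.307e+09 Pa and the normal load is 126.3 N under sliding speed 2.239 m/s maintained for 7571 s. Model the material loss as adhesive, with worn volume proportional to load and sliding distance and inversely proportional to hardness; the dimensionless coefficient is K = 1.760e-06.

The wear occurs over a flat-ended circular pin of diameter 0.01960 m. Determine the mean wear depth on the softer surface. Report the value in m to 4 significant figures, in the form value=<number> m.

Intermediates are shown rounded — all arithmetic holds full precision, and a lone final rounding: four significant digits.
The distance L = v·t = 2.239 m/s × 7571 s = 1.695e+04 m.
Contact area A = π·d²/4 = π·(0.01960 m)²/4 = 3.017e-04 m².
SI base units throughout: W = 126.3 N, H = 2.307e+09 Pa, K = 1.760e-06.
Wear volume V = K·W·L/H = 1.760e-06 · 126.3 · 1.695e+04 / 2.307e+09 = 1.633e-09 m³.
Depth h = V/A = 1.633e-09 / 3.017e-04 = 5.413e-06 m.

value=5.413e-06 m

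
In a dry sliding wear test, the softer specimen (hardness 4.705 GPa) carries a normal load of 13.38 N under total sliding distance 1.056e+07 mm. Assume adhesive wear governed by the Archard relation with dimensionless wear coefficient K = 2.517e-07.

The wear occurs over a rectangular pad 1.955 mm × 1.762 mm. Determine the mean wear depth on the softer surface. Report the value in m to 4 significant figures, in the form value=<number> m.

value=2.194e-06 m

The intermediates are printed rounded. Every step runs at exact precision. Rounded just once: 4 significant digits.
The distance L = 1.056e+07 mm = 1.056e+04 m.
Hardness H = 4.705 GPa = 4.705e+09 Pa.
Pad sides 1.955 mm × 1.762 mm = 0.001955 m × 0.001762 m. Contact area A = 0.001955 m × 0.001762 m = 3.445e-06 m².
In SI base units: W = 13.38 N, H = 4.705e+09 Pa, K = 2.517e-07.
Archard relation: V = K·W·L/H = 2.517e-07 · 13.38 · 1.056e+04 / 4.705e+09 = 7.559e-12 m³.
Depth of wear h = V/A = 7.559e-12 / 3.445e-06 = 2.194e-06 m.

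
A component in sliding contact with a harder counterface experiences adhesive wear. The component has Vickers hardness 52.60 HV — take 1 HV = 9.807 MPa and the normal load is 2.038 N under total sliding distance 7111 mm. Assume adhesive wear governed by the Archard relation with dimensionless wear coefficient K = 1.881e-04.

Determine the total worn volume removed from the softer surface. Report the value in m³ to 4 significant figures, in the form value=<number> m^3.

All arithmetic keeps full float precision. Intermediates are printed rounded. Rounded just once: 4 significant digits.
Path length L = 7111 mm = 7.111 m.
Hardness H = 52.60 HV × 9.807 MPa/HV = 515.8 MPa = 5.158e+08 Pa.
SI base units throughout: W = 2.038 N, H = 5.158e+08 Pa, K = 1.881e-04.
Worn volume V = K·W·L/H = 1.881e-04 · 2.038 · 7.111 / 5.158e+08 = 5.284e-12 m³.

value=5.284e-12 m^3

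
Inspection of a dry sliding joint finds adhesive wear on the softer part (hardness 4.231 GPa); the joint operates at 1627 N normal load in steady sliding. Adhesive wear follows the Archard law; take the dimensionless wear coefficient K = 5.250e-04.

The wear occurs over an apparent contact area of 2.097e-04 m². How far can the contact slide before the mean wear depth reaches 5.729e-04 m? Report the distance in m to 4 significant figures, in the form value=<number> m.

value=595.1 m

Displayed values are rounded. All arithmetic keeps exact precision — one last rounding: 4 significant figures.
Convert: Hardness H = 4.231 GPa = 4.231e+09 Pa.
Restated in SI base units: W = 1627 N, H = 4.231e+09 Pa, K = 5.250e-04.
Allowed volume V_lim = h_lim·A = 5.729e-04 · 2.097e-04 = 1.201e-07 m³.
Sliding life L = V_lim·H/(K·W) = 1.201e-07 · 4.231e+09 / (5.250e-04 · 1627) = 595.1 m.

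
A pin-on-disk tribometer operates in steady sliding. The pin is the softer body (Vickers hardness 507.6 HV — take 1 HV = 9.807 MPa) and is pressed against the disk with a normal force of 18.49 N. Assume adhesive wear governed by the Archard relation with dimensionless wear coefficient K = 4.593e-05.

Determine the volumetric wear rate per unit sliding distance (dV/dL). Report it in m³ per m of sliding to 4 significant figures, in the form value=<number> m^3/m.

Intermediates are printed rounded; every step keeps exact precision, and one final rounding, at four significant figures.
Hardness H = 507.6 HV × 9.807 MPa/HV = 4978 MPa = 4.978e+09 Pa.
Collected in SI base units: W = 18.49 N, H = 4.978e+09 Pa, K = 4.593e-05.
Rate of wear dV/dL = K·W/H (no L dependence): 4.593e-05 · 18.49 / 4.978e+09 = 1.706e-13 m³/m.

value=1.706e-13 m^3/m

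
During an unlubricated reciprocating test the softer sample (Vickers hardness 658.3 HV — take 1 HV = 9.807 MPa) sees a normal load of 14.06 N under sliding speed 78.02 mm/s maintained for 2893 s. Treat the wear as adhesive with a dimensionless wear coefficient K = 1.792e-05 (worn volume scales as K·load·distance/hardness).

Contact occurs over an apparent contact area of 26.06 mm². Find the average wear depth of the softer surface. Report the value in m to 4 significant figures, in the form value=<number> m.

value=3.380e-07 m

Shown intermediates are rounded, and the computation carries exact precision. Rounded just once to 4 significant figures.
Convert: Sliding speed v = 78.02 mm/s = 0.07802 m/s. Distance L = v·t = 0.07802 m/s × 2893 s = 225.7 m.
Convert: Hardness H = 658.3 HV × 9.807 MPa/HV = 6456 MPa = 6.456e+09 Pa.
Convert: Contact area A = 26.06 mm² = 2.606e-05 m².
Working in SI base units: W = 14.06 N, H = 6.456e+09 Pa, K = 1.792e-05.
Apply Archard: V = K·W·L/H = 1.792e-05 · 14.06 · 225.7 / 6.456e+09 = 8.809e-12 m³.
Wear depth h = V/A = 8.809e-12 / 2.606e-05 = 3.380e-07 m.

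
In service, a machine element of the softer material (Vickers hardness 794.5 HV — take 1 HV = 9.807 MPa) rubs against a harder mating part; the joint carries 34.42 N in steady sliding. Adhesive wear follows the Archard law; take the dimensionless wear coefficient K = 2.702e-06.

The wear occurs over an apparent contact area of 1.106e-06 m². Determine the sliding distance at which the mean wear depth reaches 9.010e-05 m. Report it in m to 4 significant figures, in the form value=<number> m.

All working math maintains exact precision; the intermediates appear rounded; one last rounding: 4 significant figures.
Hardness H = 794.5 HV × 9.807 MPa/HV = 7792 MPa = 7.792e+09 Pa.
Collected in SI base units: W = 34.42 N, H = 7.792e+09 Pa, K = 2.702e-06.
Permissible volume V_lim = h_lim·A = 9.010e-05 · 1.106e-06 = 9.965e-11 m³.
Inverting, life L = V_lim·H/(K·W) = 9.965e-11 · 7.792e+09 / (2.702e-06 · 34.42) = 8349 m.

value=8349 m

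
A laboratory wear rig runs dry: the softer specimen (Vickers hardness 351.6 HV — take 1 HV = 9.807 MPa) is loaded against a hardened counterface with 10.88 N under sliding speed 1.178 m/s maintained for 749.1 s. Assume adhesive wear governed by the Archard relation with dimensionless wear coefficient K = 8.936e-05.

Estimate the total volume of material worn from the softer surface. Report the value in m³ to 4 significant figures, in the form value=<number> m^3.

value=2.488e-10 m^3

All working math holds exact precision, and intermediates are printed rounded; a single final rounding, at four significant digits.
Convert: Sliding distance L = v·t = 1.178 m/s × 749.1 s = 882.4 m.
Convert: Hardness H = 351.6 HV × 9.807 MPa/HV = 3448 MPa = 3.448e+09 Pa.
Collected in SI base units: W = 10.88 N, H = 3.448e+09 Pa, K = 8.936e-05.
Archard volume V = K·W·L/H = 8.936e-05 · 10.88 · 882.4 / 3.448e+09 = 2.488e-10 m³.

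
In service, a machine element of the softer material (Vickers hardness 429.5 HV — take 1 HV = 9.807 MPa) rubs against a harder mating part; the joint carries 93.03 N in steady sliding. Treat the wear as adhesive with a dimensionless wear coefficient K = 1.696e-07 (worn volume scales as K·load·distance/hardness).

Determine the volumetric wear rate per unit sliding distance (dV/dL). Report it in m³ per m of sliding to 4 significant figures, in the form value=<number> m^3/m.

Intermediate values are shown rounded; each operation keeps exact precision, and a lone final rounding to 4 significant figures.
Convert: Hardness H = 429.5 HV × 9.807 MPa/HV = 4212 MPa = 4.212e+09 Pa.
Collected in SI base units: W = 93.03 N, H = 4.212e+09 Pa, K = 1.696e-07.
The wear rate dV/dL = K·W/H, so: 1.696e-07 · 93.03 / 4.212e+09 = 3.746e-15 m³/m.

value=3.746e-15 m^3/m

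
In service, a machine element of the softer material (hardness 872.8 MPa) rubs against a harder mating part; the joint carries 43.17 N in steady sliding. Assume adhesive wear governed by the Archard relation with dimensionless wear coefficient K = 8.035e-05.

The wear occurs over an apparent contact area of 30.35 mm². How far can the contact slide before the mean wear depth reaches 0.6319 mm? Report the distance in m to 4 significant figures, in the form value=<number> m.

The intermediates are printed rounded; all arithmetic holds full precision; rounded just once to 4 significant figures.
Hardness H = 872.8 MPa = 8.728e+08 Pa.
Contact area A = 30.35 mm² = 3.035e-05 m².
Depth limit h_lim = 0.6319 mm = 6.319e-04 m.
As SI base values: W = 43.17 N, H = 8.728e+08 Pa, K = 8.035e-05.
Limit volume V_lim = h_lim·A = 6.319e-04 · 3.035e-05 = 1.918e-08 m³.
Sliding life L = V_lim·H/(K·W) = 1.918e-08 · 8.728e+08 / (8.035e-05 · 43.17) = 4826 m.

value=4826 m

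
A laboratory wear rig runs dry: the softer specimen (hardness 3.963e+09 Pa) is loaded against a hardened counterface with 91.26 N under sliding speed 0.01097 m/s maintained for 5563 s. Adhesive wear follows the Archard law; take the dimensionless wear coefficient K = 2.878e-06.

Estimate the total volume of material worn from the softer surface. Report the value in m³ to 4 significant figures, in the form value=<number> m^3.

Intermediate values appear rounded. The algebra carries exact precision. Rounded once at the end, at four significant digits.
Distance L = v·t = 0.01097 m/s × 5563 s = 61.03 m.
Expressed in SI base units: W = 91.26 N, H = 3.963e+09 Pa, K = 2.878e-06.
Archard relation: V = K·W·L/H = 2.878e-06 · 91.26 · 61.03 / 3.963e+09 = 4.044e-12 m³.

value=4.044e-12 m^3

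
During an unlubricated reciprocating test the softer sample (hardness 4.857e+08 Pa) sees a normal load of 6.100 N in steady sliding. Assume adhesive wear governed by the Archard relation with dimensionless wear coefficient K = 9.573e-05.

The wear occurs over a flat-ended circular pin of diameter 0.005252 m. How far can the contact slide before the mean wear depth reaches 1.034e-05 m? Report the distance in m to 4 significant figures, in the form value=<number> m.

The intermediates are shown rounded. The computation keeps full precision. Rounded just once to 4 significant figures.
Convert: Contact area A = π·d²/4 = π·(0.005252 m)²/4 = 2.166e-05 m².
Expressed in SI base units: W = 6.100 N, H = 4.857e+08 Pa, K = 9.573e-05.
At the depth limit, V_lim = h_lim·A = 1.034e-05 · 2.166e-05 = 2.240e-10 m³.
Sliding life L = V_lim·H/(K·W) = 2.240e-10 · 4.857e+08 / (9.573e-05 · 6.100) = 186.3 m.

value=186.3 m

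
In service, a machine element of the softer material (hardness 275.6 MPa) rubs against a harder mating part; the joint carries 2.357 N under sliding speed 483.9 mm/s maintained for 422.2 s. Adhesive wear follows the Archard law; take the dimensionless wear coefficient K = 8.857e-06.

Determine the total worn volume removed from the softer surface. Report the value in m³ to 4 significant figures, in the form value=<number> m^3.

Every step keeps full float precision; the intermediates are displayed rounded; rounded once at the end to 4 significant digits.
Sliding speed v = 483.9 mm/s = 0.4839 m/s. Sliding distance L = v·t = 0.4839 m/s × 422.2 s = 204.3 m.
Hardness H = 275.6 MPa = 2.756e+08 Pa.
In SI base units: W = 2.357 N, H = 2.756e+08 Pa, K = 8.857e-06.
Volume removed: V = K·W·L/H = 8.857e-06 · 2.357 · 204.3 / 2.756e+08 = 1.548e-11 m³.

value=1.548e-11 m^3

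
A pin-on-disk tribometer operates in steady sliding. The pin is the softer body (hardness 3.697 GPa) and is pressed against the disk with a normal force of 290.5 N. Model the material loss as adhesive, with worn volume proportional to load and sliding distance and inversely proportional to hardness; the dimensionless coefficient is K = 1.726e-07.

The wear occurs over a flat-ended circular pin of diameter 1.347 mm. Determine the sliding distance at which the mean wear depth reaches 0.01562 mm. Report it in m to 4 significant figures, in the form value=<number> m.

value=1641 m

Intermediate values are printed rounded; every step carries exact precision — one last rounding: four significant figures.
Convert: Hardness H = 3.697 GPa = 3.697e+09 Pa.
Convert: Pin diameter d = 1.347 mm = 0.001347 m. Contact area A = π·d²/4 = π·(0.001347 m)²/4 = 1.425e-06 m².
Convert: Depth limit h_lim = 0.01562 mm = 1.562e-05 m.
Expressed in SI base units: W = 290.5 N, H = 3.697e+09 Pa, K = 1.726e-07.
Limit volume V_lim = h_lim·A = 1.562e-05 · 1.425e-06 = 2.226e-11 m³.
Inverting, life L = V_lim·H/(K·W) = 2.226e-11 · 3.697e+09 / (1.726e-07 · 290.5) = 1641 m.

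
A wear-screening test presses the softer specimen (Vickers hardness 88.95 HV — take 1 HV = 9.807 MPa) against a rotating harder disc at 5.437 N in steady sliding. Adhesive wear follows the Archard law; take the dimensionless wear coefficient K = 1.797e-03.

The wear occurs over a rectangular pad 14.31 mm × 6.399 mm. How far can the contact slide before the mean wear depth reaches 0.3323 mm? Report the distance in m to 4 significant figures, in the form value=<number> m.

value=2717 m

All working math holds full precision; the intermediates are printed rounded — rounded just once: four significant figures.
Convert: Hardness H = 88.95 HV × 9.807 MPa/HV = 872.3 MPa = 8.723e+08 Pa.
Convert: Pad sides 14.31 mm × 6.399 mm = 0.01431 m × 0.006399 m. Contact area A = 0.01431 m × 0.006399 m = 9.157e-05 m².
Convert: Depth limit h_lim = 0.3323 mm = 3.323e-04 m.
In SI base units: W = 5.437 N, H = 8.723e+08 Pa, K = 1.797e-03.
Limit volume V_lim = h_lim·A = 3.323e-04 · 9.157e-05 = 3.043e-08 m³.
So the life L = V_lim·H/(K·W) = 3.043e-08 · 8.723e+08 / (1.797e-03 · 5.437) = 2717 m.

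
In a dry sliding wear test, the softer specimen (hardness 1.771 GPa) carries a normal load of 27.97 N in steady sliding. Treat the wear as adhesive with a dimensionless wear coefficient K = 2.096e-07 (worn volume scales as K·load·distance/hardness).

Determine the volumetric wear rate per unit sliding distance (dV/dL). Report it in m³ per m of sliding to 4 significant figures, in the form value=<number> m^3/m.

The intermediates are printed rounded. The algebra keeps exact precision. Rounded just once: four significant digits.
Hardness H = 1.771 GPa = 1.771e+09 Pa.
Collected in SI base units: W = 27.97 N, H = 1.771e+09 Pa, K = 2.096e-07.
Wear rate dV/dL = K·W/H (independent of L): 2.096e-07 · 27.97 / 1.771e+09 = 3.310e-15 m³/m.

value=3.310e-15 m^3/m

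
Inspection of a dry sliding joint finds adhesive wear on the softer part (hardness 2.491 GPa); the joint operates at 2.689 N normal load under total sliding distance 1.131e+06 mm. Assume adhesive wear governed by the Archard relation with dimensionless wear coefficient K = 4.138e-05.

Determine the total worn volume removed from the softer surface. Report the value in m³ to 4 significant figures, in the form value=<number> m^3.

value=5.052e-11 m^3

The algebra maintains full float precision — intermediate values are printed rounded. Rounded just once to 4 significant digits.
Convert: Path length L = 1.131e+06 mm = 1131 m.
Convert: Hardness H = 2.491 GPa = 2.491e+09 Pa.
As SI base values: W = 2.689 N, H = 2.491e+09 Pa, K = 4.138e-05.
Wear volume V = K·W·L/H = 4.138e-05 · 2.689 · 1131 / 2.491e+09 = 5.052e-11 m³.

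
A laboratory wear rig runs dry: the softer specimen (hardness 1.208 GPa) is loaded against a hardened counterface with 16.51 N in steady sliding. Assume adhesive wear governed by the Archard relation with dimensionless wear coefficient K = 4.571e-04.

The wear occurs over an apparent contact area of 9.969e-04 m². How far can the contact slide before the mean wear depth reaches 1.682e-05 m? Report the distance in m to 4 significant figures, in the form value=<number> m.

value=2684 m

All working math holds full precision. Quoted intermediates are rounded — rounded once at the end to four significant figures.
Hardness H = 1.208 GPa = 1.208e+09 Pa.
Working in SI base units: W = 16.51 N, H = 1.208e+09 Pa, K = 4.571e-04.
Wearable volume V_lim = h_lim·A = 1.682e-05 · 9.969e-04 = 1.677e-08 m³.
Thus life L = V_lim·H/(K·W) = 1.677e-08 · 1.208e+09 / (4.571e-04 · 16.51) = 2684 m.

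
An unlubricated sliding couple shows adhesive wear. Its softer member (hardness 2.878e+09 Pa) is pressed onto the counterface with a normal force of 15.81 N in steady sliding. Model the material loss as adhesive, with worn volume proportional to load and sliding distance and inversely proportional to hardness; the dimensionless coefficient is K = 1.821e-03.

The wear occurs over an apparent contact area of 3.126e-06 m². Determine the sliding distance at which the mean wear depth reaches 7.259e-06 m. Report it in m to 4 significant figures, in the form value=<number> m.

value=2.268 m

Intermediate values are printed rounded — every step maintains full precision. Rounded just once to four significant figures.
Working in SI base units: W = 15.81 N, H = 2.878e+09 Pa, K = 1.821e-03.
Allowed volume V_lim = h_lim·A = 7.259e-06 · 3.126e-06 = 2.269e-11 m³.
Life L = V_lim·H/(K·W) = 2.269e-11 · 2.878e+09 / (1.821e-03 · 15.81) = 2.268 m.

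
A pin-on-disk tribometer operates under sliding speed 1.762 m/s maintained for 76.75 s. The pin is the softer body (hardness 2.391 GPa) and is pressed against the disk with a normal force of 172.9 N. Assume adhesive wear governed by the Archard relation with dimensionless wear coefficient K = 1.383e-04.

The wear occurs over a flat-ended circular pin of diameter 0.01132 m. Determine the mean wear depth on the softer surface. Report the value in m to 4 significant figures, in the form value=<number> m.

value=1.344e-05 m

All working math holds exact precision — the intermediates are displayed rounded. Rounded just once, at 4 significant figures.
The distance L = v·t = 1.762 m/s × 76.75 s = 135.2 m.
Hardness H = 2.391 GPa = 2.391e+09 Pa.
Contact area A = π·d²/4 = π·(0.01132 m)²/4 = 1.006e-04 m².
As SI base values: W = 172.9 N, H = 2.391e+09 Pa, K = 1.383e-04.
Wear volume V = K·W·L/H = 1.383e-04 · 172.9 · 135.2 / 2.391e+09 = 1.352e-09 m³.
Wear depth h = V/A = 1.352e-09 / 1.006e-04 = 1.344e-05 m.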